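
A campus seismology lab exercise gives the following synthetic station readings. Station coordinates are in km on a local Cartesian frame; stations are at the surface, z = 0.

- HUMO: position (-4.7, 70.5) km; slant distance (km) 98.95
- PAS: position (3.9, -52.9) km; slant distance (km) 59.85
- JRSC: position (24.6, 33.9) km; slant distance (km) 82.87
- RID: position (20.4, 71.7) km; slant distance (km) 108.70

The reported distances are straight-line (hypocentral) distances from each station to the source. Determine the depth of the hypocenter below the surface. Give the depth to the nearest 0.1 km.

Each station gives a sphere (x−x_i)² + (y−y_i)² + z² = d_i² (stations at z=0).
Subtracting the HUMO sphere from PAS and JRSC: z² cancels, leaving linear equations in x and y:
17.2 x − 246.8 y = 4030.36
58.6 x − 73.2 y = -314.30
Solving: x ≈ -28.219, y ≈ -18.297 km (keep extra digits for the depth step; rounded: -28.2, -18.3).
Then from the HUMO sphere: z² = 98.95² − (x + 4.7)² − (y − 70.5)² with x = -28.219, y = -18.297, so z ≈ 36.784 ≈ 36.8 km.
Check against RID (with the unrounded solution): distance 108.70 ≈ 108.70 km. ✓

depth ≈ 36.8 km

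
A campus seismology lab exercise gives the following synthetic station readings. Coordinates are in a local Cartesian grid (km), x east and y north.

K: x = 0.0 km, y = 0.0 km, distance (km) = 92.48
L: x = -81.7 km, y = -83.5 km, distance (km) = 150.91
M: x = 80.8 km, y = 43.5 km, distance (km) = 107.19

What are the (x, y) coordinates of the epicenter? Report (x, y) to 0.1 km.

x ≈ 67.8 km, y ≈ -62.9 km

Circle about each station: x² + y² = 92.48²; (x + 81.7)² + (y + 83.5)² = 150.91²; (x − 80.8)² + (y − 43.5)² = 107.19².
Subtracting the K equation from the L and M equations removes the quadratic terms:
-163.4 x − 167.0 y = -574.14
161.6 x + 87.0 y = 5483.74
Solving the 2×2 system: x ≈ 67.8, y ≈ -62.9 km.
Check against K (with the unrounded x, y): √(x²+y²) = 92.48 ≈ 92.48 km. ✓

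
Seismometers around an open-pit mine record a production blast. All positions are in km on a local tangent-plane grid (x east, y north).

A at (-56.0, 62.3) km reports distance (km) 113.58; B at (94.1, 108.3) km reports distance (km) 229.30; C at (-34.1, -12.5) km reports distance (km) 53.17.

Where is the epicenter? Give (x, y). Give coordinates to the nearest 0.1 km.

x ≈ -71.6 km, y ≈ -50.2 km

Circle about each station: (x + 56.0)² + (y − 62.3)² = 113.58²; (x − 94.1)² + (y − 108.3)² = 229.30²; (x + 34.1)² + (y + 12.5)² = 53.17².
Subtracting pairs of circle equations eliminates x²+y² and gives linear equations (the radical axes):
300.2 x + 92.0 y = -26111.66
43.8 x − 149.6 y = 4375.14
Solving the 2×2 system: x ≈ -71.6, y ≈ -50.2 km.
Check against A (with the unrounded x, y): √((x + 56.0)²+(y − 62.3)²) = 113.58 ≈ 113.58 km. ✓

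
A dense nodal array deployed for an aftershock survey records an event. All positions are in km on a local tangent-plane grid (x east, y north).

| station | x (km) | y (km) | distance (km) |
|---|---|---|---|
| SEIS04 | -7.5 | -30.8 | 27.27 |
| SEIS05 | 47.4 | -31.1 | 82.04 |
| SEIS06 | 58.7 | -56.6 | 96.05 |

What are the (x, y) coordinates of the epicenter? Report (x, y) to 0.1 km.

Circle about each station: (x + 7.5)² + (y + 30.8)² = 27.27²; (x − 47.4)² + (y + 31.1)² = 82.04²; (x − 58.7)² + (y + 56.6)² = 96.05².
Subtracting the SEIS04 equation from the SEIS05 and SEIS06 equations removes the quadratic terms:
109.8 x − 0.6 y = -3777.83
132.4 x − 51.6 y = -2837.59
Solving the 2×2 system: x ≈ -34.6, y ≈ -33.8 km.

(-34.6, -33.8)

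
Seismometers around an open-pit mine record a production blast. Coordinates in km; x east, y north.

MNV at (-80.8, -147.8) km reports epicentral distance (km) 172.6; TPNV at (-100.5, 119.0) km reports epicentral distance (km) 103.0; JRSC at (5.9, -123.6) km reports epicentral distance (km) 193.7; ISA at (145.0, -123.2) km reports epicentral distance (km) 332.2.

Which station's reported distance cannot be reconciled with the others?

Solve using three stations at a time. Using MNV, TPNV, JRSC (subtract circle equations pairwise → linear system) gives (x, y) ≈ (-125.2, 19.0).
Distances from that point to each station vs reported:
  MNV: calculated 172.6 vs reported 172.6 → residual 0.0 km
  TPNV: calculated 103.0 vs reported 103.0 → residual 0.0 km
  JRSC: calculated 193.7 vs reported 193.7 → residual 0.0 km
  ISA: calculated 305.3 vs reported 332.2 → residual 26.9 km
MNV, TPNV, JRSC are mutually consistent (residuals ≈ 0); ISA is off by 26.9 km.

ISA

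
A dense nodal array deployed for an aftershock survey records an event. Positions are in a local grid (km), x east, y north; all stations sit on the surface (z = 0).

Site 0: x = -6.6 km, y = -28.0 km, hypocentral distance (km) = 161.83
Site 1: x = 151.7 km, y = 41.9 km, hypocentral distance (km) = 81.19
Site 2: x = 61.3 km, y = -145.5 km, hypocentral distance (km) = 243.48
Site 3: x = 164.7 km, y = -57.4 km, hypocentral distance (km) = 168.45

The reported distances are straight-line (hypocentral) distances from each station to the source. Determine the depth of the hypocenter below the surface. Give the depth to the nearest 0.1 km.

depth ≈ 28.4 km

Each station gives a sphere (x−x_i)² + (y−y_i)² + z² = d_i² (stations at z=0).
Subtracting the Site 0 sphere from Site 1 and Site 2: z² cancels, leaving linear equations in x and y:
316.6 x + 139.8 y = 43538.07
135.8 x − 235.0 y = -8993.18
Solving: x ≈ 96.098, y ≈ 93.801 km (keep extra digits for the depth step; rounded: 96.1, 93.8).
Then from the Site 0 sphere: z² = 161.83² − (x + 6.6)² − (y + 28.0)² with x = 96.098, y = 93.801, so z ≈ 28.400 ≈ 28.4 km.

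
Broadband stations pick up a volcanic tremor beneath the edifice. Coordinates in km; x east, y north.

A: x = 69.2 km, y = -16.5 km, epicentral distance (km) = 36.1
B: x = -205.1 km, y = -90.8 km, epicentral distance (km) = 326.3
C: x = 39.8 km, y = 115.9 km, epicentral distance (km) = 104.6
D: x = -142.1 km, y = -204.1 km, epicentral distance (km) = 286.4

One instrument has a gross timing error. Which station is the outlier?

B

Solve using three stations at a time. Using A, C, D (subtract circle equations pairwise → linear system) gives (x, y) ≈ (46.4, 11.5).
Distances from that point to each station vs reported:
  A: calculated 36.1 vs reported 36.1 → residual 0.0 km
  B: calculated 271.5 vs reported 326.3 → residual 54.8 km
  C: calculated 104.6 vs reported 104.6 → residual 0.0 km
  D: calculated 286.4 vs reported 286.4 → residual 0.0 km
A, C, D are mutually consistent (residuals ≈ 0); B is off by 54.8 km.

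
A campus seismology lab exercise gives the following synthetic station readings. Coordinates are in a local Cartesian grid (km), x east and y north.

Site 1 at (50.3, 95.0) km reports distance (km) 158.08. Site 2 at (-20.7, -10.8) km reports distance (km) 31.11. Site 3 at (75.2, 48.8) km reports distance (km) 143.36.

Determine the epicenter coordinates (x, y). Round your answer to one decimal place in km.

Circle about each station: (x − 50.3)² + (y − 95.0)² = 158.08²; (x + 20.7)² + (y + 10.8)² = 31.11²; (x − 75.2)² + (y − 48.8)² = 143.36².
Subtracting pairs of circle equations eliminates x²+y² and gives linear equations (the radical axes):
-142.0 x − 211.6 y = 13011.49
49.8 x − 92.4 y = 918.59
Solving the 2×2 system: x ≈ -42.6, y ≈ -32.9 km.

-42.6 km east, -32.9 km north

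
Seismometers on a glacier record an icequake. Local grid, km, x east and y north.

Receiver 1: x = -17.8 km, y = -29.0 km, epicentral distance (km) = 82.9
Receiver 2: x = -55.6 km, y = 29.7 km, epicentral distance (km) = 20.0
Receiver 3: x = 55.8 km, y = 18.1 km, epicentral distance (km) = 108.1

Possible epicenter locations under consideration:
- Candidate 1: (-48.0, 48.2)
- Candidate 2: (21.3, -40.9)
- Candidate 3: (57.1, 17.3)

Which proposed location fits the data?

For each candidate, compare |candidate − station| to the reported distance:
Candidate 1: residuals Receiver 1 0.0, Receiver 2 0.0, Receiver 3 0.0 → max 0.0 km
Candidate 2: residuals Receiver 1 42.0, Receiver 2 84.4, Receiver 3 39.8 → max 84.4 km
Candidate 3: residuals Receiver 1 5.2, Receiver 2 93.4, Receiver 3 106.6 → max 106.6 km
Only Candidate 1 has all residuals ≈ 0.

Candidate 1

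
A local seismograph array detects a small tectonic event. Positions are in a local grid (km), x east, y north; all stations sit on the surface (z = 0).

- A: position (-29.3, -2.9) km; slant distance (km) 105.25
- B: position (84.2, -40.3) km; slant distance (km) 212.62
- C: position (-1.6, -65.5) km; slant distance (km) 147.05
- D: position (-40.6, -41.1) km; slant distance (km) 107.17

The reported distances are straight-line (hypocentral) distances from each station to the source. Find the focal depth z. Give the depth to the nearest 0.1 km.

depth ≈ 62.3 km

Each station gives a sphere (x−x_i)² + (y−y_i)² + z² = d_i² (stations at z=0).
Subtracting the A sphere from B and C: z² cancels, leaving linear equations in x and y:
227.0 x − 74.8 y = -26282.87
55.4 x − 125.2 y = -7120.23
Solving: x ≈ -113.609, y ≈ 6.600 km (keep extra digits for the depth step; rounded: -113.6, 6.6).
Then from the A sphere: z² = 105.25² − (x + 29.3)² − (y + 2.9)² with x = -113.609, y = 6.600, so z ≈ 62.284 ≈ 62.3 km.
Check against D (with the unrounded solution): distance 107.17 ≈ 107.17 km. ✓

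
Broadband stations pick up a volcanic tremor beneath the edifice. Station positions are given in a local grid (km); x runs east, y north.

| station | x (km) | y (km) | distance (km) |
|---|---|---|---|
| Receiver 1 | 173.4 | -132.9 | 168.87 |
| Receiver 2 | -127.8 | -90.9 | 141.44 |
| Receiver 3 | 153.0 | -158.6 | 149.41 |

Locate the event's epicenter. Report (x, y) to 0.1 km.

Circle about each station: (x − 173.4)² + (y + 132.9)² = 168.87²; (x + 127.8)² + (y + 90.9)² = 141.44²; (x − 153.0)² + (y + 158.6)² = 149.41².
Subtracting the Receiver 1 equation from the Receiver 2 and Receiver 3 equations removes the quadratic terms:
-602.4 x + 84.0 y = -14622.52
-40.8 x − 51.4 y = 7026.72
Solving the 2×2 system: x ≈ 4.7, y ≈ -140.4 km.

4.7 km east, -140.4 km north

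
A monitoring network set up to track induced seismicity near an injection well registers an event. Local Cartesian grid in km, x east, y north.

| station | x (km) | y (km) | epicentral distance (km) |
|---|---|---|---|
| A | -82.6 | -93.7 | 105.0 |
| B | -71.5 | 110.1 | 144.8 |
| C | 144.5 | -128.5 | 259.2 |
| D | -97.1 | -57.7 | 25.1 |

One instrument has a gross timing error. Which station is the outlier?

Solve using three stations at a time. Using B, C, D (subtract circle equations pairwise → linear system) gives (x, y) ≈ (-96.3, -32.6).
Distances from that point to each station vs reported:
  A: calculated 62.6 vs reported 105.0 → residual 42.4 km
  B: calculated 144.8 vs reported 144.8 → residual 0.0 km
  C: calculated 259.2 vs reported 259.2 → residual 0.0 km
  D: calculated 25.1 vs reported 25.1 → residual 0.0 km
B, C, D are mutually consistent (residuals ≈ 0); A is off by 42.4 km.

A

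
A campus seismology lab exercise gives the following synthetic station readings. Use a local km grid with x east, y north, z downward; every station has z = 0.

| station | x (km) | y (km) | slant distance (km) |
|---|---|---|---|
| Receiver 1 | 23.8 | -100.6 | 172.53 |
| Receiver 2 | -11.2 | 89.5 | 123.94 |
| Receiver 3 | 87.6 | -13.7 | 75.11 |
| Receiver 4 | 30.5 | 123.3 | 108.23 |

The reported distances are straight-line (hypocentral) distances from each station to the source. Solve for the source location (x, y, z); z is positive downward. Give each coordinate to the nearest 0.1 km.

Each station gives a sphere (x−x_i)² + (y−y_i)² + z² = d_i² (stations at z=0).
Subtracting the Receiver 1 sphere from Receiver 2 and Receiver 3: z² cancels, leaving linear equations in x and y:
-70.0 x + 380.2 y = 11854.37
127.6 x + 173.8 y = 21299.74
Solving: x ≈ 99.504, y ≈ 49.499 km (keep extra digits for the depth step; rounded: 99.5, 49.5).
Then from the Receiver 1 sphere: z² = 172.53² − (x − 23.8)² − (y + 100.6)² with x = 99.504, y = 49.499, so z ≈ 38.805 ≈ 38.8 km.
Check against Receiver 4 (with the unrounded solution): distance 108.23 ≈ 108.23 km. ✓

x ≈ 99.5 km, y ≈ 49.5 km, depth ≈ 38.8 km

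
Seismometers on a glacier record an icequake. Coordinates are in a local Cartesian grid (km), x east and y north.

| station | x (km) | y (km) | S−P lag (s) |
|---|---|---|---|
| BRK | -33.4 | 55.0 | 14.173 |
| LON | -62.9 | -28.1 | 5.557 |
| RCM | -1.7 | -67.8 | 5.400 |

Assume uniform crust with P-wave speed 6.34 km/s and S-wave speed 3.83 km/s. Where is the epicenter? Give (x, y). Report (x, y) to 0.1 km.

Distance from S−P lag: d = Δt · v_P v_S / (v_P − v_S) = Δt · (6.34·3.83)/(6.34−3.83) ≈ 9.6742·Δt.
So d_BRK = 137.11, d_LON = 53.76, d_RCM = 52.24 km.
Circle about each station: (x + 33.4)² + (y − 55.0)² = 137.11²; (x + 62.9)² + (y + 28.1)² = 53.76²; (x + 1.7)² + (y + 67.8)² = 52.24².
Subtracting the BRK equation from the LON and RCM equations removes the quadratic terms:
-59.0 x − 166.2 y = 16514.47
63.4 x − 245.6 y = 16529.30
Solving the 2×2 system: x ≈ -52.3, y ≈ -80.8 km.

-52.3 km east, -80.8 km north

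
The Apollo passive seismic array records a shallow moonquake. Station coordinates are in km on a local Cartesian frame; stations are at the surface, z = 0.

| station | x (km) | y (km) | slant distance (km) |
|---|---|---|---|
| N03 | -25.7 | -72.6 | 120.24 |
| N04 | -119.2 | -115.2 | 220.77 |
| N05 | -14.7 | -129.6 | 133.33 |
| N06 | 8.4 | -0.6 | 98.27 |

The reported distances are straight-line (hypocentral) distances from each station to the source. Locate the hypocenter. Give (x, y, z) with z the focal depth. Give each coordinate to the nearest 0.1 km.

Each station gives a sphere (x−x_i)² + (y−y_i)² + z² = d_i² (stations at z=0).
Subtracting the N03 sphere from N04 and N05: z² cancels, leaving linear equations in x and y:
-187.0 x − 85.2 y = -12733.31
22.0 x − 114.0 y = 7761.77
Solving: x ≈ 91.103, y ≈ -50.504 km (keep extra digits for the depth step; rounded: 91.1, -50.5).
Then from the N03 sphere: z² = 120.24² − (x + 25.7)² − (y + 72.6)² with x = 91.103, y = -50.504, so z ≈ 18.069 ≈ 18.1 km.

(91.1, -50.5, 18.1)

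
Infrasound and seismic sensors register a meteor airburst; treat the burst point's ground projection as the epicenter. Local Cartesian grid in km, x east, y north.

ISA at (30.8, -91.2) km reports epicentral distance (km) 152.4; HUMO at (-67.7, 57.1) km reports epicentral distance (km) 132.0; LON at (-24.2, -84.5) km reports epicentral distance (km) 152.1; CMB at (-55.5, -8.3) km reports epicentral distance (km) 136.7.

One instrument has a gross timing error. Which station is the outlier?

Solve using three stations at a time. Using ISA, HUMO, CMB (subtract circle equations pairwise → linear system) gives (x, y) ≈ (64.4, 57.6).
Distances from that point to each station vs reported:
  ISA: calculated 152.5 vs reported 152.4 → residual 0.1 km
  HUMO: calculated 132.1 vs reported 132.0 → residual 0.1 km
  LON: calculated 167.5 vs reported 152.1 → residual 15.4 km
  CMB: calculated 136.8 vs reported 136.7 → residual 0.1 km
ISA, HUMO, CMB are mutually consistent (residuals ≈ 0); LON is off by 15.4 km.

LON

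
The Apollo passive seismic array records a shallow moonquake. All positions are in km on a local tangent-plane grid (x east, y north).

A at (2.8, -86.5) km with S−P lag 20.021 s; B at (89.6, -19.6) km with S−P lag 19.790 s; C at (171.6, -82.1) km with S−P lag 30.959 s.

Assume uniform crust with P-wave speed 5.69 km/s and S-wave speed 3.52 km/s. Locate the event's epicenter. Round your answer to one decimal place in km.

x ≈ -58.0 km, y ≈ 88.0 km

Distance from S−P lag: d = Δt · v_P v_S / (v_P − v_S) = Δt · (5.69·3.52)/(5.69−3.52) ≈ 9.2299·Δt.
So d_A = 184.79, d_B = 182.66, d_C = 285.75 km.
Circle about each station: (x − 2.8)² + (y + 86.5)² = 184.79²; (x − 89.6)² + (y + 19.6)² = 182.66²; (x − 171.6)² + (y + 82.1)² = 285.75².
Subtracting the A equation from the B and C equations removes the quadratic terms:
173.6 x + 133.8 y = 1704.90
337.6 x + 8.8 y = -18808.84
Solving the 2×2 system: x ≈ -58.0, y ≈ 88.0 km.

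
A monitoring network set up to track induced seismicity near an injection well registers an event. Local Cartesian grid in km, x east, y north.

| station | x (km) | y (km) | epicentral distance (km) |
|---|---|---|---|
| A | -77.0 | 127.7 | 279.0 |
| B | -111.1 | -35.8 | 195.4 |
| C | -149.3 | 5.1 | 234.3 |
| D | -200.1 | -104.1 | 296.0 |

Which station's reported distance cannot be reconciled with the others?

Solve using three stations at a time. Using B, C, D (subtract circle equations pairwise → linear system) gives (x, y) ≈ (83.7, -19.9).
Distances from that point to each station vs reported:
  A: calculated 218.2 vs reported 279.0 → residual 60.8 km
  B: calculated 195.5 vs reported 195.4 → residual 0.1 km
  C: calculated 234.4 vs reported 234.3 → residual 0.1 km
  D: calculated 296.0 vs reported 296.0 → residual 0.0 km
B, C, D are mutually consistent (residuals ≈ 0); A is off by 60.8 km.

A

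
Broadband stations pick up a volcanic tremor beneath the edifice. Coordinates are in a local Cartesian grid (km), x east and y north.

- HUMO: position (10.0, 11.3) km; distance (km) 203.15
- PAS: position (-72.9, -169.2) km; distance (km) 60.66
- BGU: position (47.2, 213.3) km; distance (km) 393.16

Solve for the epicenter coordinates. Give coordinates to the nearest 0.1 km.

Circle about each station: (x − 10.0)² + (y − 11.3)² = 203.15²; (x + 72.9)² + (y + 169.2)² = 60.66²; (x − 47.2)² + (y − 213.3)² = 393.16².
Subtracting pairs of circle equations eliminates x²+y² and gives linear equations (the radical axes):
-165.8 x − 361.0 y = 71305.65
74.4 x + 404.0 y = -65807.82
Solving the 2×2 system: x ≈ -125.9, y ≈ -139.7 km.
Check against HUMO (with the unrounded x, y): √((x − 10.0)²+(y − 11.3)²) = 203.14 ≈ 203.15 km. ✓

(-125.9, -139.7)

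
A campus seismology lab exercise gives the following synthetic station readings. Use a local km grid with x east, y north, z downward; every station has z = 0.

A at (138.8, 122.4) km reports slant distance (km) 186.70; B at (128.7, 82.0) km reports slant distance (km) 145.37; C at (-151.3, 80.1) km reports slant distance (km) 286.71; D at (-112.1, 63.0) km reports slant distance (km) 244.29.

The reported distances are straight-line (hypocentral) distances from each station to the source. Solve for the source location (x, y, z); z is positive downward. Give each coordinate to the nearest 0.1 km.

Each station gives a sphere (x−x_i)² + (y−y_i)² + z² = d_i² (stations at z=0).
Subtracting the A sphere from B and C: z² cancels, leaving linear equations in x and y:
-20.2 x − 80.8 y = 2764.94
-580.2 x − 84.6 y = -52285.23
Solving: x ≈ 98.704, y ≈ -58.895 km (keep extra digits for the depth step; rounded: 98.7, -58.9).
Then from the A sphere: z² = 186.70² − (x − 138.8)² − (y − 122.4)² with x = 98.704, y = -58.895, so z ≈ 19.528 ≈ 19.5 km.
Check against D (with the unrounded solution): distance 244.29 ≈ 244.29 km. ✓

(98.7, -58.9, 19.5)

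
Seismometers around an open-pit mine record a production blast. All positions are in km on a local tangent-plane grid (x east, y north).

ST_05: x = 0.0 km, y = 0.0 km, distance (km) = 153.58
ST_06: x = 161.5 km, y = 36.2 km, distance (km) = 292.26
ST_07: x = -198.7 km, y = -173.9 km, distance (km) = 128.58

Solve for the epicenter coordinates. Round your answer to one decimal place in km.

(-76.8, -133.0)

Circle about each station: x² + y² = 153.58²; (x − 161.5)² + (y − 36.2)² = 292.26²; (x + 198.7)² + (y + 173.9)² = 128.58².
Subtracting the ST_05 equation from the ST_06 and ST_07 equations removes the quadratic terms:
323.0 x + 72.4 y = -34436.40
-397.4 x − 347.8 y = 76776.90
Solving the 2×2 system: x ≈ -76.8, y ≈ -133.0 km.
Check against ST_05 (with the unrounded x, y): √(x²+y²) = 153.58 ≈ 153.58 km. ✓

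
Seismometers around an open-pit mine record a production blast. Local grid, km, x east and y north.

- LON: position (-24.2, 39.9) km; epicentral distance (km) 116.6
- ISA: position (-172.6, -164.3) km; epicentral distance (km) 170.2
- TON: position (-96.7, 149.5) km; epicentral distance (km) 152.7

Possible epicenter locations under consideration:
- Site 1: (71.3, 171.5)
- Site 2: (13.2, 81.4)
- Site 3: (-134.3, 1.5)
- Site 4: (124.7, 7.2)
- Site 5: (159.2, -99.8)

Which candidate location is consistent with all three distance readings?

For each candidate, compare |candidate − station| to the reported distance:
Site 1: residuals LON 46.0, ISA 244.8, TON 16.7 → max 244.8 km
Site 2: residuals LON 60.7, ISA 137.8, TON 23.4 → max 137.8 km
Site 3: residuals LON 0.0, ISA 0.0, TON 0.0 → max 0.0 km
Site 4: residuals LON 35.8, ISA 173.0, TON 110.5 → max 173.0 km
Site 5: residuals LON 113.9, ISA 167.8, TON 204.6 → max 204.6 km
Only Site 3 has all residuals ≈ 0.

Site 3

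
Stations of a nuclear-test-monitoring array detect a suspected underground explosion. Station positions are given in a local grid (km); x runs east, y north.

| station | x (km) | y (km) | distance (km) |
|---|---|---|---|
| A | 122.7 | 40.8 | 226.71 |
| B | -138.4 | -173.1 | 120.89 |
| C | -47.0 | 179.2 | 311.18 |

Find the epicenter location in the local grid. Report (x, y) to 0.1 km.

Circle about each station: (x − 122.7)² + (y − 40.8)² = 226.71²; (x + 138.4)² + (y + 173.1)² = 120.89²; (x + 47.0)² + (y − 179.2)² = 311.18².
Subtracting the A equation from the B and C equations removes the quadratic terms:
-522.2 x − 427.8 y = 69181.27
-339.4 x + 276.8 y = -27833.86
Solving the 2×2 system: x ≈ -25.0, y ≈ -131.2 km.

(-25.0, -131.2)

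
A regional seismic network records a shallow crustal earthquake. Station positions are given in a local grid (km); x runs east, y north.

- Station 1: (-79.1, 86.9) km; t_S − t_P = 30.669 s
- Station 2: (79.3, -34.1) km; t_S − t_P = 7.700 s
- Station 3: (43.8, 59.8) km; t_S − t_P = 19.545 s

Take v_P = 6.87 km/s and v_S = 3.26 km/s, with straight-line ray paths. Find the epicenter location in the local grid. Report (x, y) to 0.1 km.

x ≈ 40.1 km, y ≈ -61.4 km

Distance from S−P lag: d = Δt · v_P v_S / (v_P − v_S) = Δt · (6.87·3.26)/(6.87−3.26) ≈ 6.2039·Δt.
So d_Station 1 = 190.27, d_Station 2 = 47.77, d_Station 3 = 121.26 km.
Circle about each station: (x + 79.1)² + (y − 86.9)² = 190.27²; (x − 79.3)² + (y + 34.1)² = 47.77²; (x − 43.8)² + (y − 59.8)² = 121.26².
Subtracting pairs of circle equations eliminates x²+y² and gives linear equations (the radical axes):
316.8 x − 242.0 y = 27563.58
245.8 x − 54.2 y = 13184.75
Solving the 2×2 system: x ≈ 40.1, y ≈ -61.4 km.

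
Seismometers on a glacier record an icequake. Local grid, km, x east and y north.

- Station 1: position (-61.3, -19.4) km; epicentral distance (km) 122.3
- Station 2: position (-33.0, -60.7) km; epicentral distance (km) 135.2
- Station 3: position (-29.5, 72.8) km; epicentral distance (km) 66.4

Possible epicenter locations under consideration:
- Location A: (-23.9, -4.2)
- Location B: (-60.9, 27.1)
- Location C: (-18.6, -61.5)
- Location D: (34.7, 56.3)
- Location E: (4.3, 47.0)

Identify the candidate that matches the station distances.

Location D

For each candidate, compare |candidate − station| to the reported distance:
Location A: residuals Station 1 81.9, Station 2 78.0, Station 3 10.8 → max 81.9 km
Location B: residuals Station 1 75.8, Station 2 43.1, Station 3 11.0 → max 75.8 km
Location C: residuals Station 1 62.3, Station 2 120.8, Station 3 68.3 → max 120.8 km
Location D: residuals Station 1 0.0, Station 2 0.0, Station 3 0.1 → max 0.1 km
Location E: residuals Station 1 29.0, Station 2 21.2, Station 3 23.9 → max 29.0 km
Only Location D has all residuals ≈ 0.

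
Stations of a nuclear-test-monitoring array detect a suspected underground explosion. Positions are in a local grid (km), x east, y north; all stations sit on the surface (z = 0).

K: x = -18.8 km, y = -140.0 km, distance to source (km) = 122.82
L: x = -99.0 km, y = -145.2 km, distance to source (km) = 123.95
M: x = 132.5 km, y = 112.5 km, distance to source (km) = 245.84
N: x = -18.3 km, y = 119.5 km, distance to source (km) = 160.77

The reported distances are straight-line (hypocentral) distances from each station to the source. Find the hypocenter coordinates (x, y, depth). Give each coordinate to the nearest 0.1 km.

Each station gives a sphere (x−x_i)² + (y−y_i)² + z² = d_i² (stations at z=0).
Subtracting the K sphere from L and M: z² cancels, leaving linear equations in x and y:
-160.4 x − 10.4 y = 10651.75
302.6 x + 505.0 y = -35093.49
Solving: x ≈ -64.404, y ≈ -30.901 km (keep extra digits for the depth step; rounded: -64.4, -30.9).
Then from the K sphere: z² = 122.82² − (x + 18.8)² − (y + 140.0)² with x = -64.404, y = -30.901, so z ≈ 33.203 ≈ 33.2 km.

x ≈ -64.4 km, y ≈ -30.9 km, depth ≈ 33.2 km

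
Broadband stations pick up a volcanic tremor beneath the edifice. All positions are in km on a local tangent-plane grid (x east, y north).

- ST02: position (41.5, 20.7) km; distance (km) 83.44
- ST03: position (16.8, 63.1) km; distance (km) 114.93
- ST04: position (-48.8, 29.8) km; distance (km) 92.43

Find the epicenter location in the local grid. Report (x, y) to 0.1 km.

Circle about each station: (x − 41.5)² + (y − 20.7)² = 83.44²; (x − 16.8)² + (y − 63.1)² = 114.93²; (x + 48.8)² + (y − 29.8)² = 92.43².
Subtracting the ST02 equation from the ST03 and ST04 equations removes the quadratic terms:
-49.4 x + 84.8 y = -4133.56
-180.6 x + 18.2 y = -462.33
Solving the 2×2 system: x ≈ -2.5, y ≈ -50.2 km.

x ≈ -2.5 km, y ≈ -50.2 km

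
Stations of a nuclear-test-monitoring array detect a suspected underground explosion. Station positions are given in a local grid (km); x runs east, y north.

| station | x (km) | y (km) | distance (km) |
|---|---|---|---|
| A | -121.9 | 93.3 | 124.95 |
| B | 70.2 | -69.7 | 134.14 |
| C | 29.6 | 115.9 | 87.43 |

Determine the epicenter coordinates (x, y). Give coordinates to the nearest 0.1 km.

Circle about each station: (x + 121.9)² + (y − 93.3)² = 124.95²; (x − 70.2)² + (y + 69.7)² = 134.14²; (x − 29.6)² + (y − 115.9)² = 87.43².
Subtracting the A equation from the B and C equations removes the quadratic terms:
384.2 x − 326.0 y = -16159.41
303.0 x + 45.2 y = -1287.03
Solving the 2×2 system: x ≈ -9.9, y ≈ 37.9 km.

-9.9 km east, 37.9 km north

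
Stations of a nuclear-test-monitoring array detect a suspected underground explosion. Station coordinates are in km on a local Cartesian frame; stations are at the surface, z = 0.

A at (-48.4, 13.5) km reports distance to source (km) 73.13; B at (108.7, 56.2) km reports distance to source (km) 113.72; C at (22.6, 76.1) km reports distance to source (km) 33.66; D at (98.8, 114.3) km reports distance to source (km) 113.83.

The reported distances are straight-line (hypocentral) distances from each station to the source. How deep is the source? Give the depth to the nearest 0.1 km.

Each station gives a sphere (x−x_i)² + (y−y_i)² + z² = d_i² (stations at z=0).
Subtracting the A sphere from B and C: z² cancels, leaving linear equations in x and y:
314.2 x + 85.4 y = 4865.08
142.0 x + 125.2 y = 7992.16
Solving: x ≈ -2.698, y ≈ 66.895 km (keep extra digits for the depth step; rounded: -2.7, 66.9).
Then from the A sphere: z² = 73.13² − (x + 48.4)² − (y − 13.5)² with x = -2.698, y = 66.895, so z ≈ 20.206 ≈ 20.2 km.
Check against D (with the unrounded solution): distance 113.83 ≈ 113.83 km. ✓

depth ≈ 20.2 km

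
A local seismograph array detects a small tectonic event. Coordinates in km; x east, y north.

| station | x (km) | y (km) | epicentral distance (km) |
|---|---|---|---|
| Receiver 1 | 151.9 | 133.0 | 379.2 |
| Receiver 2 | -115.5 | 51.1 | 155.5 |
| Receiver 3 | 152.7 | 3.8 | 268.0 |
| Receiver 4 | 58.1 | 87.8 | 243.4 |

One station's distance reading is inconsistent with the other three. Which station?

Receiver 1

Solve using three stations at a time. Using Receiver 2, Receiver 3, Receiver 4 (subtract circle equations pairwise → linear system) gives (x, y) ≈ (-93.2, -103.0).
Distances from that point to each station vs reported:
  Receiver 1: calculated 340.3 vs reported 379.2 → residual 38.9 km
  Receiver 2: calculated 155.7 vs reported 155.5 → residual 0.2 km
  Receiver 3: calculated 268.1 vs reported 268.0 → residual 0.1 km
  Receiver 4: calculated 243.5 vs reported 243.4 → residual 0.1 km
Receiver 2, Receiver 3, Receiver 4 are mutually consistent (residuals ≈ 0); Receiver 1 is off by 38.9 km.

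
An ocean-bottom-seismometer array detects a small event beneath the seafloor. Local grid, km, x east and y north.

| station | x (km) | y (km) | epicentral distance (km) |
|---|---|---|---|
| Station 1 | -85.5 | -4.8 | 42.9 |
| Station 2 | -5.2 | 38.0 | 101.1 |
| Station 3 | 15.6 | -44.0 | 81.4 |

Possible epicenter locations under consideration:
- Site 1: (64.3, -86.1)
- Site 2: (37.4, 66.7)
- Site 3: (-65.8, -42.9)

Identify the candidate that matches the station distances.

Site 3

For each candidate, compare |candidate − station| to the reported distance:
Site 1: residuals Station 1 127.5, Station 2 41.1, Station 3 17.0 → max 127.5 km
Site 2: residuals Station 1 99.3, Station 2 49.7, Station 3 31.4 → max 99.3 km
Site 3: residuals Station 1 0.0, Station 2 0.0, Station 3 0.0 → max 0.0 km
Only Site 3 has all residuals ≈ 0.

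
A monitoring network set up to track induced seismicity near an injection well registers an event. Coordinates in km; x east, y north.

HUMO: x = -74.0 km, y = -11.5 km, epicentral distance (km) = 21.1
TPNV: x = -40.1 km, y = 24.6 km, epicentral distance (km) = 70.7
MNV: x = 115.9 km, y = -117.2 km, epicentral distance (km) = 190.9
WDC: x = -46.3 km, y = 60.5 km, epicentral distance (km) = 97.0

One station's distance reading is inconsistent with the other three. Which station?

Solve using three stations at a time. Using HUMO, TPNV, WDC (subtract circle equations pairwise → linear system) gives (x, y) ≈ (-88.8, -26.7).
Distances from that point to each station vs reported:
  HUMO: calculated 21.2 vs reported 21.1 → residual 0.1 km
  TPNV: calculated 70.7 vs reported 70.7 → residual 0.0 km
  MNV: calculated 223.8 vs reported 190.9 → residual 32.9 km
  WDC: calculated 97.0 vs reported 97.0 → residual 0.0 km
HUMO, TPNV, WDC are mutually consistent (residuals ≈ 0); MNV is off by 32.9 km.

MNV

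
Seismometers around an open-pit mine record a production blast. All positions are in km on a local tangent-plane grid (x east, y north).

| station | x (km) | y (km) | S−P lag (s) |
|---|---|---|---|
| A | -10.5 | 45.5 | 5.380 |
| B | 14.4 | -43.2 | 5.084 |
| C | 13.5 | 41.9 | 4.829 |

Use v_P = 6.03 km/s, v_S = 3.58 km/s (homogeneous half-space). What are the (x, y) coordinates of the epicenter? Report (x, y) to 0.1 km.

(4.1, 0.4)

Distance from S−P lag: d = Δt · v_P v_S / (v_P − v_S) = Δt · (6.03·3.58)/(6.03−3.58) ≈ 8.8112·Δt.
So d_A = 47.40, d_B = 44.80, d_C = 42.55 km.
Circle about each station: (x + 10.5)² + (y − 45.5)² = 47.40²; (x − 14.4)² + (y + 43.2)² = 44.80²; (x − 13.5)² + (y − 41.9)² = 42.55².
Subtracting the A equation from the B and C equations removes the quadratic terms:
49.8 x − 177.4 y = 132.82
48.0 x − 7.2 y = 193.62
Solving the 2×2 system: x ≈ 4.1, y ≈ 0.4 km.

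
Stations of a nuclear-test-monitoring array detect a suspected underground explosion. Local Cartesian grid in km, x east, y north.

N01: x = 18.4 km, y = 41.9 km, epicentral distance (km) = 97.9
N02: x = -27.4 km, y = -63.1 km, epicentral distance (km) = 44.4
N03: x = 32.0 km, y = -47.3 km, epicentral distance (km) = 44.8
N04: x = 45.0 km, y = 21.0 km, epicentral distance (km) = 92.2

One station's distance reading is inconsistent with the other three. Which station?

Solve using three stations at a time. Using N01, N03, N04 (subtract circle equations pairwise → linear system) gives (x, y) ≈ (-12.7, -50.9).
Distances from that point to each station vs reported:
  N01: calculated 97.9 vs reported 97.9 → residual 0.0 km
  N02: calculated 19.1 vs reported 44.4 → residual 25.3 km
  N03: calculated 44.8 vs reported 44.8 → residual 0.0 km
  N04: calculated 92.2 vs reported 92.2 → residual 0.0 km
N01, N03, N04 are mutually consistent (residuals ≈ 0); N02 is off by 25.3 km.

N02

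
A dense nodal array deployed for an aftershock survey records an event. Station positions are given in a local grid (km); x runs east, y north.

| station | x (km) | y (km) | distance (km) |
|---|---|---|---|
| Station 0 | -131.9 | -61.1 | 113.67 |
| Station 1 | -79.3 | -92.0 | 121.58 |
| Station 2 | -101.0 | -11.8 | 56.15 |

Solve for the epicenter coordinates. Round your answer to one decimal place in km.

-61.7 km east, 28.3 km north

Circle about each station: (x + 131.9)² + (y + 61.1)² = 113.67²; (x + 79.3)² + (y + 92.0)² = 121.58²; (x + 101.0)² + (y + 11.8)² = 56.15².
Subtracting the Station 0 equation from the Station 1 and Station 2 equations removes the quadratic terms:
105.2 x − 61.8 y = -8239.16
61.8 x + 98.6 y = -1022.53
Solving the 2×2 system: x ≈ -61.7, y ≈ 28.3 km.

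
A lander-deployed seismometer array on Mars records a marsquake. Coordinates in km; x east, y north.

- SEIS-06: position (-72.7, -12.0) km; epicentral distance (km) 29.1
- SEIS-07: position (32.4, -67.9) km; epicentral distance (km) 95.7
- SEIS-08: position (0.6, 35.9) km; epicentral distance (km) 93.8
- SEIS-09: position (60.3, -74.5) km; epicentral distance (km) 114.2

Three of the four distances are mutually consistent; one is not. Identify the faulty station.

Solve using three stations at a time. Using SEIS-06, SEIS-07, SEIS-08 (subtract circle equations pairwise → linear system) gives (x, y) ≈ (-58.2, -37.2).
Distances from that point to each station vs reported:
  SEIS-06: calculated 29.0 vs reported 29.1 → residual 0.1 km
  SEIS-07: calculated 95.7 vs reported 95.7 → residual 0.0 km
  SEIS-08: calculated 93.8 vs reported 93.8 → residual 0.0 km
  SEIS-09: calculated 124.2 vs reported 114.2 → residual 10.0 km
SEIS-06, SEIS-07, SEIS-08 are mutually consistent (residuals ≈ 0); SEIS-09 is off by 10.0 km.

SEIS-09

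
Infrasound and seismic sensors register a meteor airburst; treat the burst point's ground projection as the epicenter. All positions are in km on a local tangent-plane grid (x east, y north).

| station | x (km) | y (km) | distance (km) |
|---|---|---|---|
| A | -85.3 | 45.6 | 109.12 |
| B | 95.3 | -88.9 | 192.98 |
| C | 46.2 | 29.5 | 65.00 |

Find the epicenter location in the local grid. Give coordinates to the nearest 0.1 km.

(15.7, 86.9)

Circle about each station: (x + 85.3)² + (y − 45.6)² = 109.12²; (x − 95.3)² + (y + 88.9)² = 192.98²; (x − 46.2)² + (y − 29.5)² = 65.00².
Subtracting pairs of circle equations eliminates x²+y² and gives linear equations (the radical axes):
361.2 x − 269.0 y = -17704.26
263.0 x − 32.2 y = 1331.41
Solving the 2×2 system: x ≈ 15.7, y ≈ 86.9 km.
Check against A (with the unrounded x, y): √((x + 85.3)²+(y − 45.6)²) = 109.12 ≈ 109.12 km. ✓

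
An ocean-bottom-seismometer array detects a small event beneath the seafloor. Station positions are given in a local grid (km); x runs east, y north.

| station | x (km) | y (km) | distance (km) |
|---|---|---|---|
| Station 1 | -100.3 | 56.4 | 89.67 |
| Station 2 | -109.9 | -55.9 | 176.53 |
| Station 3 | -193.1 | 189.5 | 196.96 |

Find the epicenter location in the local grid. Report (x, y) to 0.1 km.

-19.8 km east, 95.9 km north

Circle about each station: (x + 100.3)² + (y − 56.4)² = 89.67²; (x + 109.9)² + (y + 55.9)² = 176.53²; (x + 193.1)² + (y − 189.5)² = 196.96².
Subtracting pairs of circle equations eliminates x²+y² and gives linear equations (the radical axes):
-19.2 x − 224.6 y = -21160.36
-185.6 x + 266.2 y = 29204.28
Solving the 2×2 system: x ≈ -19.8, y ≈ 95.9 km.
Check against Station 1 (with the unrounded x, y): √((x + 100.3)²+(y − 56.4)²) = 89.67 ≈ 89.67 km. ✓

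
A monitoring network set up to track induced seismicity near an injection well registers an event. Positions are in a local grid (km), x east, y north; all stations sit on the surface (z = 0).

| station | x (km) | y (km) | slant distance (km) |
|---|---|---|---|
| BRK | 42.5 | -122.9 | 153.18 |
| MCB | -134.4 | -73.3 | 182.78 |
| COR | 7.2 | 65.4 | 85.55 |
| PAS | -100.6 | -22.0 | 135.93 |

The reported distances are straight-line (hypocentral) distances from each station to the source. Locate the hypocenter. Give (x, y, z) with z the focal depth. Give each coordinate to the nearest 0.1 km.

Each station gives a sphere (x−x_i)² + (y−y_i)² + z² = d_i² (stations at z=0).
Subtracting the BRK sphere from MCB and COR: z² cancels, leaving linear equations in x and y:
-353.8 x + 99.2 y = -3418.83
-70.6 x + 376.6 y = 3563.65
Solving: x ≈ 13.000, y ≈ 11.900 km (keep extra digits for the depth step; rounded: 13.0, 11.9).
Then from the BRK sphere: z² = 153.18² − (x − 42.5)² − (y + 122.9)² with x = 13.000, y = 11.900, so z ≈ 66.504 ≈ 66.5 km.

x ≈ 13.0 km, y ≈ 11.9 km, depth ≈ 66.5 km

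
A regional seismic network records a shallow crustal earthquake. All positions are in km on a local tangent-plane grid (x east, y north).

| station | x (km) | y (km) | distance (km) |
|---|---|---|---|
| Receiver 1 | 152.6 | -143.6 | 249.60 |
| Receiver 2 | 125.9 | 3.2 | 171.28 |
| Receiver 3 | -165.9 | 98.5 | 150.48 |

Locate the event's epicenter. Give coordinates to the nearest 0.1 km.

(-45.3, 8.5)

Circle about each station: (x − 152.6)² + (y + 143.6)² = 249.60²; (x − 125.9)² + (y − 3.2)² = 171.28²; (x + 165.9)² + (y − 98.5)² = 150.48².
Subtracting the Receiver 1 equation from the Receiver 2 and Receiver 3 equations removes the quadratic terms:
-53.4 x + 293.6 y = 4916.65
-637.0 x + 484.2 y = 32973.27
Solving the 2×2 system: x ≈ -45.3, y ≈ 8.5 km.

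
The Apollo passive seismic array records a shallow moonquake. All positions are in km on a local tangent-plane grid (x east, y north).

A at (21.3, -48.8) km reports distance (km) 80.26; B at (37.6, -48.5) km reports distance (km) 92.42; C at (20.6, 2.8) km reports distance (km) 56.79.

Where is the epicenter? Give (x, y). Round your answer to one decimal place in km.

x ≈ -36.0 km, y ≈ 7.4 km

Circle about each station: (x − 21.3)² + (y + 48.8)² = 80.26²; (x − 37.6)² + (y + 48.5)² = 92.42²; (x − 20.6)² + (y − 2.8)² = 56.79².
Subtracting the A equation from the B and C equations removes the quadratic terms:
32.6 x + 0.6 y = -1168.91
-1.4 x + 103.2 y = 813.63
Solving the 2×2 system: x ≈ -36.0, y ≈ 7.4 km.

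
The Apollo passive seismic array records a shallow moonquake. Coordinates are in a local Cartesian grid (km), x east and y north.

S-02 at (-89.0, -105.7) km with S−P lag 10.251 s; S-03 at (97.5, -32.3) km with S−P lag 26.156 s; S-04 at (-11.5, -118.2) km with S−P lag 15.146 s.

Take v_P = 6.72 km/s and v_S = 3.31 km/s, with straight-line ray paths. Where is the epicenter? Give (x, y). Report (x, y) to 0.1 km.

x ≈ -72.9 km, y ≈ -40.8 km

Distance from S−P lag: d = Δt · v_P v_S / (v_P − v_S) = Δt · (6.72·3.31)/(6.72−3.31) ≈ 6.5229·Δt.
So d_S-02 = 66.87, d_S-03 = 170.61, d_S-04 = 98.80 km.
Circle about each station: (x + 89.0)² + (y + 105.7)² = 66.87²; (x − 97.5)² + (y + 32.3)² = 170.61²; (x + 11.5)² + (y + 118.2)² = 98.80².
Subtracting the S-02 equation from the S-03 and S-04 equations removes the quadratic terms:
373.0 x + 146.8 y = -33180.13
155.0 x − 25.0 y = -10279.84
Solving the 2×2 system: x ≈ -72.9, y ≈ -40.8 km.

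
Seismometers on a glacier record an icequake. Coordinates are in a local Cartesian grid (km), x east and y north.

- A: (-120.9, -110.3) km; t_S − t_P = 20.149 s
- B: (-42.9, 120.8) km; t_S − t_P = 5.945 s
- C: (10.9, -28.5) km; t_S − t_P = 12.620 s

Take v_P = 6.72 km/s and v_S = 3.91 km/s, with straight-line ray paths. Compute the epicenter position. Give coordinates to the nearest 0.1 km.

-58.0 km east, 67.3 km north

Distance from S−P lag: d = Δt · v_P v_S / (v_P − v_S) = Δt · (6.72·3.91)/(6.72−3.91) ≈ 9.3506·Δt.
So d_A = 188.41, d_B = 55.59, d_C = 118.00 km.
Circle about each station: (x + 120.9)² + (y + 110.3)² = 188.41²; (x + 42.9)² + (y − 120.8)² = 55.59²; (x − 10.9)² + (y + 28.5)² = 118.00².
Subtracting the A equation from the B and C equations removes the quadratic terms:
156.0 x + 462.2 y = 22058.23
263.6 x + 163.6 y = -4277.51
Solving the 2×2 system: x ≈ -58.0, y ≈ 67.3 km.
Check against A (with the unrounded x, y): √((x + 120.9)²+(y + 110.3)²) = 188.41 ≈ 188.41 km. ✓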